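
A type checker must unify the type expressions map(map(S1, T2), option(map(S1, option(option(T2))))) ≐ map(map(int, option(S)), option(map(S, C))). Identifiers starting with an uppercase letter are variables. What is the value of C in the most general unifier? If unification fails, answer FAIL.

Decompose map/2: map(S1, T2) ≐ map(int, option(S)),  option(map(S1, option(option(T2)))) ≐ option(map(S, C)).
Decompose map/2: S1 ≐ int,  T2 ≐ option(S).
Bind S1 := int; substituting into the one remaining equation that mentions S1 gives: option(map(int, option(option(T2)))) ≐ option(map(S, C)).
Bind T2 := option(S); substituting into the remaining equation gives: option(map(int, option(option(option(S))))) ≐ option(map(S, C)).
Decompose option/1: map(int, option(option(option(S)))) ≐ map(S, C).
Decompose map/2: int ≐ S,  option(option(option(S))) ≐ C.
Bind S := int; substituting into the remaining equation gives: option(option(option(int))) ≐ C. Substituting into the earlier binding gives T2 := option(int).
Bind C := option(option(option(int))).
MGU = { S1 -> int, T2 -> option(int), S -> int, C -> option(option(option(int))) }, so C -> option(option(option(int))).

option(option(option(int)))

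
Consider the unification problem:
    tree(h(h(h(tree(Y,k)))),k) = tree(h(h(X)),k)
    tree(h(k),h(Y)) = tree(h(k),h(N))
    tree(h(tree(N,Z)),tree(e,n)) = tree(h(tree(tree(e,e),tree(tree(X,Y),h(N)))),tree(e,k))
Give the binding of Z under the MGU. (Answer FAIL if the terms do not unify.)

FAIL

Decompose tree/2: h(h(h(tree(Y,k)))) = h(h(X)),  k = k.
Decompose h/1: h(h(tree(Y,k))) = h(X).
Decompose h/1: h(tree(Y,k)) = X.
Bind X := h(tree(Y,k)); substituting into the one remaining equation that mentions X gives: tree(h(tree(N,Z)),tree(e,n)) = tree(h(tree(tree(e,e),tree(tree(h(tree(Y,k)),Y),h(N)))),tree(e,k)).
Delete trivial equation k = k.
Decompose tree/2: h(k) = h(k),  h(Y) = h(N).
Delete trivial equation h(k) = h(k).
Decompose h/1: Y = N.
Bind Y := N; substituting into the remaining equation gives: tree(h(tree(N,Z)),tree(e,n)) = tree(h(tree(tree(e,e),tree(tree(h(tree(N,k)),N),h(N)))),tree(e,k)). Substituting into the earlier binding gives X := h(tree(N,k)).
Decompose tree/2: h(tree(N,Z)) = h(tree(tree(e,e),tree(tree(h(tree(N,k)),N),h(N)))),  tree(e,n) = tree(e,k).
Decompose h/1: tree(N,Z) = tree(tree(e,e),tree(tree(h(tree(N,k)),N),h(N))).
Decompose tree/2: N = tree(e,e),  Z = tree(tree(h(tree(N,k)),N),h(N)).
Bind N := tree(e,e); substituting into the one remaining equation that mentions N gives: Z = tree(tree(h(tree(tree(e,e),k)),tree(e,e)),h(tree(e,e))). Substituting into the earlier bindings gives X := h(tree(tree(e,e),k)), Y := tree(e,e).
Bind Z := tree(tree(h(tree(tree(e,e),k)),tree(e,e)),h(tree(e,e))); no other remaining equation mentions Z.
Decompose tree/2: e = e,  n = k.
Delete trivial equation e = e.
Clash: constants n and k differ; no unifier exists.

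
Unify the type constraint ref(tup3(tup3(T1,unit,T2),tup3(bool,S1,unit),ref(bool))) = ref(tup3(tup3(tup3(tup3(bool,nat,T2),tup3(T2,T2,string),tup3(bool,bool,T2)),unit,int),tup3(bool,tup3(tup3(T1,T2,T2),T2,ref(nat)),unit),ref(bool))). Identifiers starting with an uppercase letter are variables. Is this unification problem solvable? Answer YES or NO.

Decompose ref/1: tup3(tup3(T1,unit,T2),tup3(bool,S1,unit),ref(bool)) = tup3(tup3(tup3(tup3(bool,nat,T2),tup3(T2,T2,string),tup3(bool,bool,T2)),unit,int),tup3(bool,tup3(tup3(T1,T2,T2),T2,ref(nat)),unit),ref(bool)).
Decompose tup3/3: tup3(T1,unit,T2) = tup3(tup3(tup3(bool,nat,T2),tup3(T2,T2,string),tup3(bool,bool,T2)),unit,int),  tup3(bool,S1,unit) = tup3(bool,tup3(tup3(T1,T2,T2),T2,ref(nat)),unit),  ref(bool) = ref(bool).
Decompose tup3/3: T1 = tup3(tup3(bool,nat,T2),tup3(T2,T2,string),tup3(bool,bool,T2)),  unit = unit,  T2 = int.
Bind T1 := tup3(tup3(bool,nat,T2),tup3(T2,T2,string),tup3(bool,bool,T2)); substituting into the one remaining equation that mentions T1 gives: tup3(bool,S1,unit) = tup3(bool,tup3(tup3(tup3(tup3(bool,nat,T2),tup3(T2,T2,string),tup3(bool,bool,T2)),T2,T2),T2,ref(nat)),unit).
Delete trivial equation unit = unit.
Bind T2 := int; substituting into the one remaining equation that mentions T2 gives: tup3(bool,S1,unit) = tup3(bool,tup3(tup3(tup3(tup3(bool,nat,int),tup3(int,int,string),tup3(bool,bool,int)),int,int),int,ref(nat)),unit). Substituting into the earlier binding gives T1 := tup3(tup3(bool,nat,int),tup3(int,int,string),tup3(bool,bool,int)).
Decompose tup3/3: bool = bool,  S1 = tup3(tup3(tup3(tup3(bool,nat,int),tup3(int,int,string),tup3(bool,bool,int)),int,int),int,ref(nat)),  unit = unit.
Delete trivial equation bool = bool.
Bind S1 := tup3(tup3(tup3(tup3(bool,nat,int),tup3(int,int,string),tup3(bool,bool,int)),int,int),int,ref(nat)); no other remaining equation mentions S1.
Delete trivial equation unit = unit.
Delete trivial equation ref(bool) = ref(bool).
No equations remain and no clash or occurs-check failure arose, so a unifier exists.

YES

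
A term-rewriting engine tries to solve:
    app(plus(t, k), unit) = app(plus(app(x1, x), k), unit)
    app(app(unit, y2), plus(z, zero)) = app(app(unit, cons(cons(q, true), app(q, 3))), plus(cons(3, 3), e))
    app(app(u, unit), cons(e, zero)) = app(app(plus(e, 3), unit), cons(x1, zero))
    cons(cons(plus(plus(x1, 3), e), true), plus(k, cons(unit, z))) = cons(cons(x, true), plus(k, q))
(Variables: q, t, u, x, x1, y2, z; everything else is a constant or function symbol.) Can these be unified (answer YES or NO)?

Decompose app/2: plus(t, k) = plus(app(x1, x), k),  unit = unit.
Decompose plus/2: t = app(x1, x),  k = k.
Bind t := app(x1, x); no other remaining equation mentions t.
Delete trivial equation k = k.
Delete trivial equation unit = unit.
Decompose app/2: app(unit, y2) = app(unit, cons(cons(q, true), app(q, 3))),  plus(z, zero) = plus(cons(3, 3), e).
Decompose app/2: unit = unit,  y2 = cons(cons(q, true), app(q, 3)).
Delete trivial equation unit = unit.
Bind y2 := cons(cons(q, true), app(q, 3)); no other remaining equation mentions y2.
Decompose plus/2: z = cons(3, 3),  zero = e.
Bind z := cons(3, 3); substituting into the one remaining equation that mentions z gives: cons(cons(plus(plus(x1, 3), e), true), plus(k, cons(unit, cons(3, 3)))) = cons(cons(x, true), plus(k, q)).
Clash: constants zero and e differ; no unifier exists.

NO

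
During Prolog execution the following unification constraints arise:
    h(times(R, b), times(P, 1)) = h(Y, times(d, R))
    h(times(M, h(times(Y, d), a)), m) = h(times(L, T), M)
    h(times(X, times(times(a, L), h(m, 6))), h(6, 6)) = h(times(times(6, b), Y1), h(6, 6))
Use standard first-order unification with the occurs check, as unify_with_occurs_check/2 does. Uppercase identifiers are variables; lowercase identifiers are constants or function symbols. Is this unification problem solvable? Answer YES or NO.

Decompose h/2: times(R, b) = Y,  times(P, 1) = times(d, R).
Bind Y := times(R, b); substituting into the one remaining equation that mentions Y gives: h(times(M, h(times(times(R, b), d), a)), m) = h(times(L, T), M).
Decompose times/2: P = d,  1 = R.
Bind P := d; no other remaining equation mentions P.
Bind R := 1; substituting into the one remaining equation that mentions R gives: h(times(M, h(times(times(1, b), d), a)), m) = h(times(L, T), M). Substituting into the earlier binding gives Y := times(1, b).
Decompose h/2: times(M, h(times(times(1, b), d), a)) = times(L, T),  m = M.
Decompose times/2: M = L,  h(times(times(1, b), d), a) = T.
Bind M := L; substituting into the one remaining equation that mentions M gives: m = L.
Bind T := h(times(times(1, b), d), a); no other remaining equation mentions T.
Bind L := m; substituting into the remaining equation gives: h(times(X, times(times(a, m), h(m, 6))), h(6, 6)) = h(times(times(6, b), Y1), h(6, 6)). Substituting into the earlier binding gives M := m.
Decompose h/2: times(X, times(times(a, m), h(m, 6))) = times(times(6, b), Y1),  h(6, 6) = h(6, 6).
Decompose times/2: X = times(6, b),  times(times(a, m), h(m, 6)) = Y1.
Bind X := times(6, b); no other remaining equation mentions X.
Bind Y1 := times(times(a, m), h(m, 6)); no other remaining equation mentions Y1.
Delete trivial equation h(6, 6) = h(6, 6).
No equations remain and no clash or occurs-check failure arose, so a unifier exists.

YES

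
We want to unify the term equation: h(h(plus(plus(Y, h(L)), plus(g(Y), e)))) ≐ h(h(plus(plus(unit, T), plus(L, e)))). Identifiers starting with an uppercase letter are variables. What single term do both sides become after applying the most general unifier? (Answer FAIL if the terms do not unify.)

Decompose h/1: h(plus(plus(Y, h(L)), plus(g(Y), e))) ≐ h(plus(plus(unit, T), plus(L, e))).
Decompose h/1: plus(plus(Y, h(L)), plus(g(Y), e)) ≐ plus(plus(unit, T), plus(L, e)).
Decompose plus/2: plus(Y, h(L)) ≐ plus(unit, T),  plus(g(Y), e) ≐ plus(L, e).
Decompose plus/2: Y ≐ unit,  h(L) ≐ T.
Bind Y := unit; substituting into the one remaining equation that mentions Y gives: plus(g(unit), e) ≐ plus(L, e).
Bind T := h(L); no other remaining equation mentions T.
Decompose plus/2: g(unit) ≐ L,  e ≐ e.
Bind L := g(unit); no other remaining equation mentions L. Substituting into the earlier binding gives T := h(g(unit)).
Delete trivial equation e ≐ e.
Applying the MGU to either side gives h(h(plus(plus(unit, h(g(unit))), plus(g(unit), e)))).

h(h(plus(plus(unit, h(g(unit))), plus(g(unit), e))))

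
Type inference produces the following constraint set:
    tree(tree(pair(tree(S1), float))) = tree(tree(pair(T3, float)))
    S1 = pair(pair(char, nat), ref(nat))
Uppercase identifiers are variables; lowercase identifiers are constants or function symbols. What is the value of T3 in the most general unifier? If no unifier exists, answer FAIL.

Decompose tree/1: tree(pair(tree(S1), float)) = tree(pair(T3, float)).
Decompose tree/1: pair(tree(S1), float) = pair(T3, float).
Decompose pair/2: tree(S1) = T3,  float = float.
Bind T3 := tree(S1); no other remaining equation mentions T3.
Delete trivial equation float = float.
Bind S1 := pair(pair(char, nat), ref(nat)). Substituting into the earlier binding gives T3 := tree(pair(pair(char, nat), ref(nat))).
MGU = { T3 ↦ tree(pair(pair(char, nat), ref(nat))), S1 ↦ pair(pair(char, nat), ref(nat)) }, so T3 ↦ tree(pair(pair(char, nat), ref(nat))).

tree(pair(pair(char, nat), ref(nat)))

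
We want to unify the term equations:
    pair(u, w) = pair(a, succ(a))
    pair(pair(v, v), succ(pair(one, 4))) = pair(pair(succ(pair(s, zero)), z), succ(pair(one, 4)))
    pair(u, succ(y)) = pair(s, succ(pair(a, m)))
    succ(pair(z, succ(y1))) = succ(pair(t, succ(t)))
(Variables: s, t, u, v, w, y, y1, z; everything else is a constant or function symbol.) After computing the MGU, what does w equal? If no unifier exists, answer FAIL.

Decompose pair/2: u = a,  w = succ(a).
Bind u := a; substituting into the one remaining equation that mentions u gives: pair(a, succ(y)) = pair(s, succ(pair(a, m))).
Bind w := succ(a); no other remaining equation mentions w.
Decompose pair/2: pair(v, v) = pair(succ(pair(s, zero)), z),  succ(pair(one, 4)) = succ(pair(one, 4)).
Decompose pair/2: v = succ(pair(s, zero)),  v = z.
Bind v := succ(pair(s, zero)); substituting into the one remaining equation that mentions v gives: succ(pair(s, zero)) = z.
Bind z := succ(pair(s, zero)); substituting into the one remaining equation that mentions z gives: succ(pair(succ(pair(s, zero)), succ(y1))) = succ(pair(t, succ(t))).
Delete trivial equation succ(pair(one, 4)) = succ(pair(one, 4)).
Decompose pair/2: a = s,  succ(y) = succ(pair(a, m)).
Bind s := a; substituting into the one remaining equation that mentions s gives: succ(pair(succ(pair(a, zero)), succ(y1))) = succ(pair(t, succ(t))). Substituting into the earlier bindings gives v := succ(pair(a, zero)), z := succ(pair(a, zero)).
Decompose succ/1: y = pair(a, m).
Bind y := pair(a, m); no other remaining equation mentions y.
Decompose succ/1: pair(succ(pair(a, zero)), succ(y1)) = pair(t, succ(t)).
Decompose pair/2: succ(pair(a, zero)) = t,  succ(y1) = succ(t).
Bind t := succ(pair(a, zero)); substituting into the remaining equation gives: succ(y1) = succ(succ(pair(a, zero))).
Decompose succ/1: y1 = succ(pair(a, zero)).
Bind y1 := succ(pair(a, zero)).
MGU = { u ↦ a, w ↦ succ(a), v ↦ succ(pair(a, zero)), z ↦ succ(pair(a, zero)), s ↦ a, y ↦ pair(a, m), t ↦ succ(pair(a, zero)), y1 ↦ succ(pair(a, zero)) }, so w ↦ succ(a).

succ(a)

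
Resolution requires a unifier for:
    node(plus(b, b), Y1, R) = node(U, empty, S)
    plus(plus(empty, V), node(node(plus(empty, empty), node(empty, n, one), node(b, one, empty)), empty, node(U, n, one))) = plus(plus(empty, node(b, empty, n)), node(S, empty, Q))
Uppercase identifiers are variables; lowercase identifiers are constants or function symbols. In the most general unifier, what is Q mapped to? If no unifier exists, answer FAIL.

Decompose node/3: plus(b, b) = U,  Y1 = empty,  R = S.
Bind U := plus(b, b); substituting into the one remaining equation that mentions U gives: plus(plus(empty, V), node(node(plus(empty, empty), node(empty, n, one), node(b, one, empty)), empty, node(plus(b, b), n, one))) = plus(plus(empty, node(b, empty, n)), node(S, empty, Q)).
Bind Y1 := empty; no other remaining equation mentions Y1.
Bind R := S; no other remaining equation mentions R.
Decompose plus/2: plus(empty, V) = plus(empty, node(b, empty, n)),  node(node(plus(empty, empty), node(empty, n, one), node(b, one, empty)), empty, node(plus(b, b), n, one)) = node(S, empty, Q).
Decompose plus/2: empty = empty,  V = node(b, empty, n).
Delete trivial equation empty = empty.
Bind V := node(b, empty, n); no other remaining equation mentions V.
Decompose node/3: node(plus(empty, empty), node(empty, n, one), node(b, one, empty)) = S,  empty = empty,  node(plus(b, b), n, one) = Q.
Bind S := node(plus(empty, empty), node(empty, n, one), node(b, one, empty)); no other remaining equation mentions S. Substituting into the earlier binding gives R := node(plus(empty, empty), node(empty, n, one), node(b, one, empty)).
Delete trivial equation empty = empty.
Bind Q := node(plus(b, b), n, one).
MGU = { U ↦ plus(b, b), Y1 ↦ empty, R ↦ node(plus(empty, empty), node(empty, n, one), node(b, one, empty)), V ↦ node(b, empty, n), S ↦ node(plus(empty, empty), node(empty, n, one), node(b, one, empty)), Q ↦ node(plus(b, b), n, one) }, so Q ↦ node(plus(b, b), n, one).

node(plus(b, b), n, one)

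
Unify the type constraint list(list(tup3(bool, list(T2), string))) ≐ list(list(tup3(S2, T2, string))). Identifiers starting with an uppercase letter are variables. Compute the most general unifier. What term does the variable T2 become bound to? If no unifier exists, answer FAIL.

FAIL

Decompose list/1: list(tup3(bool, list(T2), string)) ≐ list(tup3(S2, T2, string)).
Decompose list/1: tup3(bool, list(T2), string) ≐ tup3(S2, T2, string).
Decompose tup3/3: bool ≐ S2,  list(T2) ≐ T2,  string ≐ string.
Bind S2 := bool; no other remaining equation mentions S2.
Occurs check fails: T2 occurs in list(T2); the equation T2 ≐ list(T2) has no finite solution.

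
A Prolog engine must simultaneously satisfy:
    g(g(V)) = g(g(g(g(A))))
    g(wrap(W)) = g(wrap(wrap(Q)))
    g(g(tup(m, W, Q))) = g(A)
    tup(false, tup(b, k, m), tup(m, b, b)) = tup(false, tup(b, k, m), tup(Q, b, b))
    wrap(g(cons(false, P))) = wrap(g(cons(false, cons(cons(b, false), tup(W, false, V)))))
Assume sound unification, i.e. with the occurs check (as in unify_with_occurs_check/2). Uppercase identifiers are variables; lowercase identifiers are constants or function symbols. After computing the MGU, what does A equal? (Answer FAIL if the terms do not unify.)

Decompose g/1: g(V) = g(g(g(A))).
Decompose g/1: V = g(g(A)).
Bind V := g(g(A)); substituting into the one remaining equation that mentions V gives: wrap(g(cons(false, P))) = wrap(g(cons(false, cons(cons(b, false), tup(W, false, g(g(A))))))).
Decompose g/1: wrap(W) = wrap(wrap(Q)).
Decompose wrap/1: W = wrap(Q).
Bind W := wrap(Q); substituting into the 2 remaining equations that mention W gives: g(g(tup(m, wrap(Q), Q))) = g(A),  wrap(g(cons(false, P))) = wrap(g(cons(false, cons(cons(b, false), tup(wrap(Q), false, g(g(A))))))).
Decompose g/1: g(tup(m, wrap(Q), Q)) = A.
Bind A := g(tup(m, wrap(Q), Q)); substituting into the one remaining equation that mentions A gives: wrap(g(cons(false, P))) = wrap(g(cons(false, cons(cons(b, false), tup(wrap(Q), false, g(g(g(tup(m, wrap(Q), Q))))))))). Substituting into the earlier binding gives V := g(g(g(tup(m, wrap(Q), Q)))).
Decompose tup/3: false = false,  tup(b, k, m) = tup(b, k, m),  tup(m, b, b) = tup(Q, b, b).
Delete trivial equation false = false.
Delete trivial equation tup(b, k, m) = tup(b, k, m).
Decompose tup/3: m = Q,  b = b,  b = b.
Bind Q := m; substituting into the one remaining equation that mentions Q gives: wrap(g(cons(false, P))) = wrap(g(cons(false, cons(cons(b, false), tup(wrap(m), false, g(g(g(tup(m, wrap(m), m))))))))). Substituting into the earlier bindings gives V := g(g(g(tup(m, wrap(m), m)))), W := wrap(m), A := g(tup(m, wrap(m), m)).
Delete trivial equation b = b.
Delete trivial equation b = b.
Decompose wrap/1: g(cons(false, P)) = g(cons(false, cons(cons(b, false), tup(wrap(m), false, g(g(g(tup(m, wrap(m), m)))))))).
Decompose g/1: cons(false, P) = cons(false, cons(cons(b, false), tup(wrap(m), false, g(g(g(tup(m, wrap(m), m))))))).
Decompose cons/2: false = false,  P = cons(cons(b, false), tup(wrap(m), false, g(g(g(tup(m, wrap(m), m)))))).
Delete trivial equation false = false.
Bind P := cons(cons(b, false), tup(wrap(m), false, g(g(g(tup(m, wrap(m), m)))))).
MGU = { V = g(g(g(tup(m, wrap(m), m)))), W = wrap(m), A = g(tup(m, wrap(m), m)), Q = m, P = cons(cons(b, false), tup(wrap(m), false, g(g(g(tup(m, wrap(m), m)))))) }, so A = g(tup(m, wrap(m), m)).

g(tup(m, wrap(m), m))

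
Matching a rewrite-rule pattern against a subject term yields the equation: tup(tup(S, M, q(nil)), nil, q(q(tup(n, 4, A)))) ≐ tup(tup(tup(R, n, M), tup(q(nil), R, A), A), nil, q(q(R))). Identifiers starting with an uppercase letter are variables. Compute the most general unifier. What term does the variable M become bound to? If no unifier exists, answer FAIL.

tup(q(nil), tup(n, 4, q(nil)), q(nil))

Decompose tup/3: tup(S, M, q(nil)) ≐ tup(tup(R, n, M), tup(q(nil), R, A), A),  nil ≐ nil,  q(q(tup(n, 4, A))) ≐ q(q(R)).
Decompose tup/3: S ≐ tup(R, n, M),  M ≐ tup(q(nil), R, A),  q(nil) ≐ A.
Bind S := tup(R, n, M); no other remaining equation mentions S.
Bind M := tup(q(nil), R, A); no other remaining equation mentions M. Substituting into the earlier binding gives S := tup(R, n, tup(q(nil), R, A)).
Bind A := q(nil); substituting into the one remaining equation that mentions A gives: q(q(tup(n, 4, q(nil)))) ≐ q(q(R)). Substituting into the earlier bindings gives S := tup(R, n, tup(q(nil), R, q(nil))), M := tup(q(nil), R, q(nil)).
Delete trivial equation nil ≐ nil.
Decompose q/1: q(tup(n, 4, q(nil))) ≐ q(R).
Decompose q/1: tup(n, 4, q(nil)) ≐ R.
Bind R := tup(n, 4, q(nil)). Substituting into the earlier bindings gives S := tup(tup(n, 4, q(nil)), n, tup(q(nil), tup(n, 4, q(nil)), q(nil))), M := tup(q(nil), tup(n, 4, q(nil)), q(nil)).
MGU = { S -> tup(tup(n, 4, q(nil)), n, tup(q(nil), tup(n, 4, q(nil)), q(nil))), M -> tup(q(nil), tup(n, 4, q(nil)), q(nil)), A -> q(nil), R -> tup(n, 4, q(nil)) }, so M -> tup(q(nil), tup(n, 4, q(nil)), q(nil)).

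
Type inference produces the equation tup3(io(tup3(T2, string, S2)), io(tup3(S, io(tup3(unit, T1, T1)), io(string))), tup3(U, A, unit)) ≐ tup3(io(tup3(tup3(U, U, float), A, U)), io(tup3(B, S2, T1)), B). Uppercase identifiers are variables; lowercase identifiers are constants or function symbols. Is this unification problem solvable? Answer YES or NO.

Decompose tup3/3: io(tup3(T2, string, S2)) ≐ io(tup3(tup3(U, U, float), A, U)),  io(tup3(S, io(tup3(unit, T1, T1)), io(string))) ≐ io(tup3(B, S2, T1)),  tup3(U, A, unit) ≐ B.
Decompose io/1: tup3(T2, string, S2) ≐ tup3(tup3(U, U, float), A, U).
Decompose tup3/3: T2 ≐ tup3(U, U, float),  string ≐ A,  S2 ≐ U.
Bind T2 := tup3(U, U, float); no other remaining equation mentions T2.
Bind A := string; substituting into the one remaining equation that mentions A gives: tup3(U, string, unit) ≐ B.
Bind S2 := U; substituting into the one remaining equation that mentions S2 gives: io(tup3(S, io(tup3(unit, T1, T1)), io(string))) ≐ io(tup3(B, U, T1)).
Decompose io/1: tup3(S, io(tup3(unit, T1, T1)), io(string)) ≐ tup3(B, U, T1).
Decompose tup3/3: S ≐ B,  io(tup3(unit, T1, T1)) ≐ U,  io(string) ≐ T1.
Bind S := B; no other remaining equation mentions S.
Bind U := io(tup3(unit, T1, T1)); substituting into the one remaining equation that mentions U gives: tup3(io(tup3(unit, T1, T1)), string, unit) ≐ B. Substituting into the earlier bindings gives T2 := tup3(io(tup3(unit, T1, T1)), io(tup3(unit, T1, T1)), float), S2 := io(tup3(unit, T1, T1)).
Bind T1 := io(string); substituting into the remaining equation gives: tup3(io(tup3(unit, io(string), io(string))), string, unit) ≐ B. Substituting into the earlier bindings gives T2 := tup3(io(tup3(unit, io(string), io(string))), io(tup3(unit, io(string), io(string))), float), S2 := io(tup3(unit, io(string), io(string))), U := io(tup3(unit, io(string), io(string))).
Bind B := tup3(io(tup3(unit, io(string), io(string))), string, unit). Substituting into the earlier binding gives S := tup3(io(tup3(unit, io(string), io(string))), string, unit).
No equations remain and no clash or occurs-check failure arose, so a unifier exists.

YES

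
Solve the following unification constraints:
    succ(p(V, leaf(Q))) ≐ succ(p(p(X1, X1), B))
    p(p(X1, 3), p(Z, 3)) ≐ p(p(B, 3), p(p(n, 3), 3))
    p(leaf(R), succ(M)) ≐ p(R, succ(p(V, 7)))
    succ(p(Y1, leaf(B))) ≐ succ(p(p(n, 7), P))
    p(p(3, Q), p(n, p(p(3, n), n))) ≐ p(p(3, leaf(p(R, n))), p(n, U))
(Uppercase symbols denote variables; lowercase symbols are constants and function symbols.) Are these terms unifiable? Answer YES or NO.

Decompose succ/1: p(V, leaf(Q)) ≐ p(p(X1, X1), B).
Decompose p/2: V ≐ p(X1, X1),  leaf(Q) ≐ B.
Bind V := p(X1, X1); substituting into the one remaining equation that mentions V gives: p(leaf(R), succ(M)) ≐ p(R, succ(p(p(X1, X1), 7))).
Bind B := leaf(Q); substituting into the 2 remaining equations that mention B gives: p(p(X1, 3), p(Z, 3)) ≐ p(p(leaf(Q), 3), p(p(n, 3), 3)),  succ(p(Y1, leaf(leaf(Q)))) ≐ succ(p(p(n, 7), P)).
Decompose p/2: p(X1, 3) ≐ p(leaf(Q), 3),  p(Z, 3) ≐ p(p(n, 3), 3).
Decompose p/2: X1 ≐ leaf(Q),  3 ≐ 3.
Bind X1 := leaf(Q); substituting into the one remaining equation that mentions X1 gives: p(leaf(R), succ(M)) ≐ p(R, succ(p(p(leaf(Q), leaf(Q)), 7))). Substituting into the earlier binding gives V := p(leaf(Q), leaf(Q)).
Delete trivial equation 3 ≐ 3.
Decompose p/2: Z ≐ p(n, 3),  3 ≐ 3.
Bind Z := p(n, 3); no other remaining equation mentions Z.
Delete trivial equation 3 ≐ 3.
Decompose p/2: leaf(R) ≐ R,  succ(M) ≐ succ(p(p(leaf(Q), leaf(Q)), 7)).
Occurs check fails: R occurs in leaf(R); the equation R ≐ leaf(R) has no finite solution.

NO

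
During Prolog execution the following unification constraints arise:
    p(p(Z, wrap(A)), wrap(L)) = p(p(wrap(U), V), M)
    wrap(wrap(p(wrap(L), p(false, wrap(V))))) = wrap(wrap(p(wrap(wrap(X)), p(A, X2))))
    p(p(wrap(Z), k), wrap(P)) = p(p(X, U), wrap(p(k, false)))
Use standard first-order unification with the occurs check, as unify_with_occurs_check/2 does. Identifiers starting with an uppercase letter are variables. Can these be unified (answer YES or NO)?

Decompose p/2: p(Z, wrap(A)) = p(wrap(U), V),  wrap(L) = M.
Decompose p/2: Z = wrap(U),  wrap(A) = V.
Bind Z := wrap(U); substituting into the one remaining equation that mentions Z gives: p(p(wrap(wrap(U)), k), wrap(P)) = p(p(X, U), wrap(p(k, false))).
Bind V := wrap(A); substituting into the one remaining equation that mentions V gives: wrap(wrap(p(wrap(L), p(false, wrap(wrap(A)))))) = wrap(wrap(p(wrap(wrap(X)), p(A, X2)))).
Bind M := wrap(L); no other remaining equation mentions M.
Decompose wrap/1: wrap(p(wrap(L), p(false, wrap(wrap(A))))) = wrap(p(wrap(wrap(X)), p(A, X2))).
Decompose wrap/1: p(wrap(L), p(false, wrap(wrap(A)))) = p(wrap(wrap(X)), p(A, X2)).
Decompose p/2: wrap(L) = wrap(wrap(X)),  p(false, wrap(wrap(A))) = p(A, X2).
Decompose wrap/1: L = wrap(X).
Bind L := wrap(X); no other remaining equation mentions L. Substituting into the earlier binding gives M := wrap(wrap(X)).
Decompose p/2: false = A,  wrap(wrap(A)) = X2.
Bind A := false; substituting into the one remaining equation that mentions A gives: wrap(wrap(false)) = X2. Substituting into the earlier binding gives V := wrap(false).
Bind X2 := wrap(wrap(false)); no other remaining equation mentions X2.
Decompose p/2: p(wrap(wrap(U)), k) = p(X, U),  wrap(P) = wrap(p(k, false)).
Decompose p/2: wrap(wrap(U)) = X,  k = U.
Bind X := wrap(wrap(U)); no other remaining equation mentions X. Substituting into the earlier bindings gives M := wrap(wrap(wrap(wrap(U)))), L := wrap(wrap(wrap(U))).
Bind U := k; no other remaining equation mentions U. Substituting into the earlier bindings gives Z := wrap(k), M := wrap(wrap(wrap(wrap(k)))), L := wrap(wrap(wrap(k))), X := wrap(wrap(k)).
Decompose wrap/1: P = p(k, false).
Bind P := p(k, false).
No equations remain and no clash or occurs-check failure arose, so a unifier exists.

YES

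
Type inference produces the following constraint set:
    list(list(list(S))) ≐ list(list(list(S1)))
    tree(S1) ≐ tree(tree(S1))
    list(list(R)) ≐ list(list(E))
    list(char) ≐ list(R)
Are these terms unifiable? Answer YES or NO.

Decompose list/1: list(list(S)) ≐ list(list(S1)).
Decompose list/1: list(S) ≐ list(S1).
Decompose list/1: S ≐ S1.
Bind S := S1; no other remaining equation mentions S.
Decompose tree/1: S1 ≐ tree(S1).
Occurs check fails: S1 occurs in tree(S1); the equation S1 ≐ tree(S1) has no finite solution.

NO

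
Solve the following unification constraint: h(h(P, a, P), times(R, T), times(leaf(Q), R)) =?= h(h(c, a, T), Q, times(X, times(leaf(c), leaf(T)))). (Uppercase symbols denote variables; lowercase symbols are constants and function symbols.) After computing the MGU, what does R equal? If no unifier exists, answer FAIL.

Decompose h/3: h(P, a, P) =?= h(c, a, T),  times(R, T) =?= Q,  times(leaf(Q), R) =?= times(X, times(leaf(c), leaf(T))).
Decompose h/3: P =?= c,  a =?= a,  P =?= T.
Bind P := c; substituting into the one remaining equation that mentions P gives: c =?= T.
Delete trivial equation a =?= a.
Bind T := c; substituting into the remaining equations gives: times(R, c) =?= Q,  times(leaf(Q), R) =?= times(X, times(leaf(c), leaf(c))).
Bind Q := times(R, c); substituting into the remaining equation gives: times(leaf(times(R, c)), R) =?= times(X, times(leaf(c), leaf(c))).
Decompose times/2: leaf(times(R, c)) =?= X,  R =?= times(leaf(c), leaf(c)).
Bind X := leaf(times(R, c)); no other remaining equation mentions X.
Bind R := times(leaf(c), leaf(c)). Substituting into the earlier bindings gives Q := times(times(leaf(c), leaf(c)), c), X := leaf(times(times(leaf(c), leaf(c)), c)).
MGU = { P ↦ c, T ↦ c, Q ↦ times(times(leaf(c), leaf(c)), c), X ↦ leaf(times(times(leaf(c), leaf(c)), c)), R ↦ times(leaf(c), leaf(c)) }, so R ↦ times(leaf(c), leaf(c)).

times(leaf(c), leaf(c))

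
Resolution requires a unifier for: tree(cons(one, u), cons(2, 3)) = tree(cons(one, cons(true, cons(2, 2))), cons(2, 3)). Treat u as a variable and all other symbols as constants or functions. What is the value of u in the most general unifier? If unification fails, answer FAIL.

cons(true, cons(2, 2))

Decompose tree/2: cons(one, u) = cons(one, cons(true, cons(2, 2))),  cons(2, 3) = cons(2, 3).
Decompose cons/2: one = one,  u = cons(true, cons(2, 2)).
Delete trivial equation one = one.
Bind u := cons(true, cons(2, 2)); no other remaining equation mentions u.
Delete trivial equation cons(2, 3) = cons(2, 3).
MGU = { u -> cons(true, cons(2, 2)) }, so u -> cons(true, cons(2, 2)).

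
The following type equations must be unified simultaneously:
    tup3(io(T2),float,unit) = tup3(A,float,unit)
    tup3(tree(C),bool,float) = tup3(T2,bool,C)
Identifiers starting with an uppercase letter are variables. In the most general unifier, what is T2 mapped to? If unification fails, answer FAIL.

tree(float)

Decompose tup3/3: io(T2) = A,  float = float,  unit = unit.
Bind A := io(T2); no other remaining equation mentions A.
Delete trivial equation float = float.
Delete trivial equation unit = unit.
Decompose tup3/3: tree(C) = T2,  bool = bool,  float = C.
Bind T2 := tree(C); no other remaining equation mentions T2. Substituting into the earlier binding gives A := io(tree(C)).
Delete trivial equation bool = bool.
Bind C := float. Substituting into the earlier bindings gives A := io(tree(float)), T2 := tree(float).
MGU = { A -> io(tree(float)), T2 -> tree(float), C -> float }, so T2 -> tree(float).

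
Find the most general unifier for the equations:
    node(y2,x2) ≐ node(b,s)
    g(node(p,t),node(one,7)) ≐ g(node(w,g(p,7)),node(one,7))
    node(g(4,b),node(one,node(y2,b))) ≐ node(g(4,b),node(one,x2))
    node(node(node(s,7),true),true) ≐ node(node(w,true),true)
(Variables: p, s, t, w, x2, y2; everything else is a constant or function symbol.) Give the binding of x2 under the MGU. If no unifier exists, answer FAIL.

node(b,b)

Decompose node/2: y2 ≐ b,  x2 ≐ s.
Bind y2 := b; substituting into the one remaining equation that mentions y2 gives: node(g(4,b),node(one,node(b,b))) ≐ node(g(4,b),node(one,x2)).
Bind x2 := s; substituting into the one remaining equation that mentions x2 gives: node(g(4,b),node(one,node(b,b))) ≐ node(g(4,b),node(one,s)).
Decompose g/2: node(p,t) ≐ node(w,g(p,7)),  node(one,7) ≐ node(one,7).
Decompose node/2: p ≐ w,  t ≐ g(p,7).
Bind p := w; substituting into the one remaining equation that mentions p gives: t ≐ g(w,7).
Bind t := g(w,7); no other remaining equation mentions t.
Delete trivial equation node(one,7) ≐ node(one,7).
Decompose node/2: g(4,b) ≐ g(4,b),  node(one,node(b,b)) ≐ node(one,s).
Delete trivial equation g(4,b) ≐ g(4,b).
Decompose node/2: one ≐ one,  node(b,b) ≐ s.
Delete trivial equation one ≐ one.
Bind s := node(b,b); substituting into the remaining equation gives: node(node(node(node(b,b),7),true),true) ≐ node(node(w,true),true). Substituting into the earlier binding gives x2 := node(b,b).
Decompose node/2: node(node(node(b,b),7),true) ≐ node(w,true),  true ≐ true.
Decompose node/2: node(node(b,b),7) ≐ w,  true ≐ true.
Bind w := node(node(b,b),7); no other remaining equation mentions w. Substituting into the earlier bindings gives p := node(node(b,b),7), t := g(node(node(b,b),7),7).
Delete trivial equation true ≐ true.
Delete trivial equation true ≐ true.
MGU = { y2 -> b, x2 -> node(b,b), p -> node(node(b,b),7), t -> g(node(node(b,b),7),7), s -> node(b,b), w -> node(node(b,b),7) }, so x2 -> node(b,b).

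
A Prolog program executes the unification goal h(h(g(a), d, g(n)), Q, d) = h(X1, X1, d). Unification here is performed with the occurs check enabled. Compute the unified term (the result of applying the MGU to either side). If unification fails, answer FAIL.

h(h(g(a), d, g(n)), h(g(a), d, g(n)), d)

Decompose h/3: h(g(a), d, g(n)) = X1,  Q = X1,  d = d.
Bind X1 := h(g(a), d, g(n)); substituting into the one remaining equation that mentions X1 gives: Q = h(g(a), d, g(n)).
Bind Q := h(g(a), d, g(n)); no other remaining equation mentions Q.
Delete trivial equation d = d.
Applying the MGU to either side gives h(h(g(a), d, g(n)), h(g(a), d, g(n)), d).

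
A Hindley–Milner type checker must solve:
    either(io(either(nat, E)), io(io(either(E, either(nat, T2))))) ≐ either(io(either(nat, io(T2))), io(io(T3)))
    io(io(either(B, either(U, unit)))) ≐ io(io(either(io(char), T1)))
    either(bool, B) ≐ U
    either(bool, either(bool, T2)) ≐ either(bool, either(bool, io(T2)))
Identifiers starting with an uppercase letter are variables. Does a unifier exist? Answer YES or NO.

NO

Decompose either/2: io(either(nat, E)) ≐ io(either(nat, io(T2))),  io(io(either(E, either(nat, T2)))) ≐ io(io(T3)).
Decompose io/1: either(nat, E) ≐ either(nat, io(T2)).
Decompose either/2: nat ≐ nat,  E ≐ io(T2).
Delete trivial equation nat ≐ nat.
Bind E := io(T2); substituting into the one remaining equation that mentions E gives: io(io(either(io(T2), either(nat, T2)))) ≐ io(io(T3)).
Decompose io/1: io(either(io(T2), either(nat, T2))) ≐ io(T3).
Decompose io/1: either(io(T2), either(nat, T2)) ≐ T3.
Bind T3 := either(io(T2), either(nat, T2)); no other remaining equation mentions T3.
Decompose io/1: io(either(B, either(U, unit))) ≐ io(either(io(char), T1)).
Decompose io/1: either(B, either(U, unit)) ≐ either(io(char), T1).
Decompose either/2: B ≐ io(char),  either(U, unit) ≐ T1.
Bind B := io(char); substituting into the one remaining equation that mentions B gives: either(bool, io(char)) ≐ U.
Bind T1 := either(U, unit); no other remaining equation mentions T1.
Bind U := either(bool, io(char)); no other remaining equation mentions U. Substituting into the earlier binding gives T1 := either(either(bool, io(char)), unit).
Decompose either/2: bool ≐ bool,  either(bool, T2) ≐ either(bool, io(T2)).
Delete trivial equation bool ≐ bool.
Decompose either/2: bool ≐ bool,  T2 ≐ io(T2).
Delete trivial equation bool ≐ bool.
Occurs check fails: T2 occurs in io(T2); the equation T2 ≐ io(T2) has no finite solution.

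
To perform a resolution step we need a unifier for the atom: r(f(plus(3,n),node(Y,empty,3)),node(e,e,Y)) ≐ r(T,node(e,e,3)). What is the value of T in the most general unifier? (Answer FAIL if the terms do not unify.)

Decompose r/2: f(plus(3,n),node(Y,empty,3)) ≐ T,  node(e,e,Y) ≐ node(e,e,3).
Bind T := f(plus(3,n),node(Y,empty,3)); no other remaining equation mentions T.
Decompose node/3: e ≐ e,  e ≐ e,  Y ≐ 3.
Delete trivial equation e ≐ e.
Delete trivial equation e ≐ e.
Bind Y := 3. Substituting into the earlier binding gives T := f(plus(3,n),node(3,empty,3)).
MGU = { T -> f(plus(3,n),node(3,empty,3)), Y -> 3 }, so T -> f(plus(3,n),node(3,empty,3)).

f(plus(3,n),node(3,empty,3))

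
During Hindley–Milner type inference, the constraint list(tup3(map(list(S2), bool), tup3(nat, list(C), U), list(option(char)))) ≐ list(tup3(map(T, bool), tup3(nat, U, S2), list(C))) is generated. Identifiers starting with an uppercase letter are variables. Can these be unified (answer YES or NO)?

YES

Decompose list/1: tup3(map(list(S2), bool), tup3(nat, list(C), U), list(option(char))) ≐ tup3(map(T, bool), tup3(nat, U, S2), list(C)).
Decompose tup3/3: map(list(S2), bool) ≐ map(T, bool),  tup3(nat, list(C), U) ≐ tup3(nat, U, S2),  list(option(char)) ≐ list(C).
Decompose map/2: list(S2) ≐ T,  bool ≐ bool.
Bind T := list(S2); no other remaining equation mentions T.
Delete trivial equation bool ≐ bool.
Decompose tup3/3: nat ≐ nat,  list(C) ≐ U,  U ≐ S2.
Delete trivial equation nat ≐ nat.
Bind U := list(C); substituting into the one remaining equation that mentions U gives: list(C) ≐ S2.
Bind S2 := list(C); no other remaining equation mentions S2. Substituting into the earlier binding gives T := list(list(C)).
Decompose list/1: option(char) ≐ C.
Bind C := option(char). Substituting into the earlier bindings gives T := list(list(option(char))), U := list(option(char)), S2 := list(option(char)).
No equations remain and no clash or occurs-check failure arose, so a unifier exists.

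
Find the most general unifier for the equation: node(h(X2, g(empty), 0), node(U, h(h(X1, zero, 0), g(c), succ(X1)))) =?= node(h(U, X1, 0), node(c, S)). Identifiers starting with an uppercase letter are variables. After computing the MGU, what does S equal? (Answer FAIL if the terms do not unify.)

Decompose node/2: h(X2, g(empty), 0) =?= h(U, X1, 0),  node(U, h(h(X1, zero, 0), g(c), succ(X1))) =?= node(c, S).
Decompose h/3: X2 =?= U,  g(empty) =?= X1,  0 =?= 0.
Bind X2 := U; no other remaining equation mentions X2.
Bind X1 := g(empty); substituting into the one remaining equation that mentions X1 gives: node(U, h(h(g(empty), zero, 0), g(c), succ(g(empty)))) =?= node(c, S).
Delete trivial equation 0 =?= 0.
Decompose node/2: U =?= c,  h(h(g(empty), zero, 0), g(c), succ(g(empty))) =?= S.
Bind U := c; no other remaining equation mentions U. Substituting into the earlier binding gives X2 := c.
Bind S := h(h(g(empty), zero, 0), g(c), succ(g(empty))).
MGU = { X2 -> c, X1 -> g(empty), U -> c, S -> h(h(g(empty), zero, 0), g(c), succ(g(empty))) }, so S -> h(h(g(empty), zero, 0), g(c), succ(g(empty))).

h(h(g(empty), zero, 0), g(c), succ(g(empty)))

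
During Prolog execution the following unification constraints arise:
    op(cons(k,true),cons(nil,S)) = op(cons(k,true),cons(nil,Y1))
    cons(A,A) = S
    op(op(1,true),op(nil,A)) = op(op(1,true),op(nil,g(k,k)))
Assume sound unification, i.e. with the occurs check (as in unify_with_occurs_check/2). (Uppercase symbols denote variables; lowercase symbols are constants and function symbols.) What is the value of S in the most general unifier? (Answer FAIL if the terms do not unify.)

cons(g(k,k),g(k,k))

Decompose op/2: cons(k,true) = cons(k,true),  cons(nil,S) = cons(nil,Y1).
Delete trivial equation cons(k,true) = cons(k,true).
Decompose cons/2: nil = nil,  S = Y1.
Delete trivial equation nil = nil.
Bind S := Y1; substituting into the one remaining equation that mentions S gives: cons(A,A) = Y1.
Bind Y1 := cons(A,A); no other remaining equation mentions Y1. Substituting into the earlier binding gives S := cons(A,A).
Decompose op/2: op(1,true) = op(1,true),  op(nil,A) = op(nil,g(k,k)).
Delete trivial equation op(1,true) = op(1,true).
Decompose op/2: nil = nil,  A = g(k,k).
Delete trivial equation nil = nil.
Bind A := g(k,k). Substituting into the earlier bindings gives S := cons(g(k,k),g(k,k)), Y1 := cons(g(k,k),g(k,k)).
MGU = { S = cons(g(k,k),g(k,k)), Y1 = cons(g(k,k),g(k,k)), A = g(k,k) }, so S = cons(g(k,k),g(k,k)).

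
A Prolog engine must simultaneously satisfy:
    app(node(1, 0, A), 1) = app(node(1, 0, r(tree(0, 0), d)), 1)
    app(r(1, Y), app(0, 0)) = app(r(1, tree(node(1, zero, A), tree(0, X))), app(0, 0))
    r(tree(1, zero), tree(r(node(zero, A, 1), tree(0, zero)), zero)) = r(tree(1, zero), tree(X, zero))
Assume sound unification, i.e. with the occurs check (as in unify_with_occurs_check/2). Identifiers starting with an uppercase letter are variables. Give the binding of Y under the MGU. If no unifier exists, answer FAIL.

tree(node(1, zero, r(tree(0, 0), d)), tree(0, r(node(zero, r(tree(0, 0), d), 1), tree(0, zero))))

Decompose app/2: node(1, 0, A) = node(1, 0, r(tree(0, 0), d)),  1 = 1.
Decompose node/3: 1 = 1,  0 = 0,  A = r(tree(0, 0), d).
Delete trivial equation 1 = 1.
Delete trivial equation 0 = 0.
Bind A := r(tree(0, 0), d); substituting into the 2 remaining equations that mention A gives: app(r(1, Y), app(0, 0)) = app(r(1, tree(node(1, zero, r(tree(0, 0), d)), tree(0, X))), app(0, 0)),  r(tree(1, zero), tree(r(node(zero, r(tree(0, 0), d), 1), tree(0, zero)), zero)) = r(tree(1, zero), tree(X, zero)).
Delete trivial equation 1 = 1.
Decompose app/2: r(1, Y) = r(1, tree(node(1, zero, r(tree(0, 0), d)), tree(0, X))),  app(0, 0) = app(0, 0).
Decompose r/2: 1 = 1,  Y = tree(node(1, zero, r(tree(0, 0), d)), tree(0, X)).
Delete trivial equation 1 = 1.
Bind Y := tree(node(1, zero, r(tree(0, 0), d)), tree(0, X)); no other remaining equation mentions Y.
Delete trivial equation app(0, 0) = app(0, 0).
Decompose r/2: tree(1, zero) = tree(1, zero),  tree(r(node(zero, r(tree(0, 0), d), 1), tree(0, zero)), zero) = tree(X, zero).
Delete trivial equation tree(1, zero) = tree(1, zero).
Decompose tree/2: r(node(zero, r(tree(0, 0), d), 1), tree(0, zero)) = X,  zero = zero.
Bind X := r(node(zero, r(tree(0, 0), d), 1), tree(0, zero)); no other remaining equation mentions X. Substituting into the earlier binding gives Y := tree(node(1, zero, r(tree(0, 0), d)), tree(0, r(node(zero, r(tree(0, 0), d), 1), tree(0, zero)))).
Delete trivial equation zero = zero.
MGU = { A -> r(tree(0, 0), d), Y -> tree(node(1, zero, r(tree(0, 0), d)), tree(0, r(node(zero, r(tree(0, 0), d), 1), tree(0, zero)))), X -> r(node(zero, r(tree(0, 0), d), 1), tree(0, zero)) }, so Y -> tree(node(1, zero, r(tree(0, 0), d)), tree(0, r(node(zero, r(tree(0, 0), d), 1), tree(0, zero)))).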